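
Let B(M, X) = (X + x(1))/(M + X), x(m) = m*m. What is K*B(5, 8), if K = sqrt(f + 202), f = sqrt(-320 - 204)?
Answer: 9*sqrt(202 + 2*I*sqrt(131))/13 ≈ 9.8553 + 0.55663*I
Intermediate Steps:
x(m) = m**2
B(M, X) = (1 + X)/(M + X) (B(M, X) = (X + 1**2)/(M + X) = (X + 1)/(M + X) = (1 + X)/(M + X))
f = 2*I*sqrt(131) (f = sqrt(-524) = 2*I*sqrt(131) ≈ 22.891*I)
K = sqrt(202 + 2*I*sqrt(131)) (K = sqrt(2*I*sqrt(131) + 202) = sqrt(202 + 2*I*sqrt(131)) ≈ 14.235 + 0.80402*I)
K*B(5, 8) = sqrt(202 + 2*I*sqrt(131))*((1 + 8)/(5 + 8)) = sqrt(202 + 2*I*sqrt(131))*(9/13) = 9*sqrt(202 + 2*I*sqrt(131))/13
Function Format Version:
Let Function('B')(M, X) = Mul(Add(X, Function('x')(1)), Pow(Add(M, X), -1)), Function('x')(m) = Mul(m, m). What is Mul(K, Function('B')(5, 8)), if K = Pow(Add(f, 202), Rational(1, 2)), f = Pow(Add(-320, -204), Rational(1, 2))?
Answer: Mul(Rational(9, 13), Pow(Add(202, Mul(2, I, Pow(131, Rational(1, 2)))), Rational(1, 2))) ≈ Add(9.8553, Mul(0.55663, I))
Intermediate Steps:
Function('x')(m) = Pow(m, 2)
Function('B')(M, X) = Mul(Pow(Add(M, X), -1), Add(1, X)) (Function('B')(M, X) = Mul(Add(X, Pow(1, 2)), Pow(Add(M, X), -1)) = Mul(Add(X, 1), Pow(Add(M, X), -1)) = Mul(Add(1, X), Pow(Add(M, X), -1)) = Mul(Pow(Add(M, X), -1), Add(1, X)))
f = Mul(2, I, Pow(131, Rational(1, 2))) (f = Pow(-524, Rational(1, 2)) = Mul(2, I, Pow(131, Rational(1, 2))) ≈ Mul(22.891, I))
K = Pow(Add(202, Mul(2, I, Pow(131, Rational(1, 2)))), Rational(1, 2)) (K = Pow(Add(Mul(2, I, Pow(131, Rational(1, 2))), 202), Rational(1, 2)) = Pow(Add(202, Mul(2, I, Pow(131, Rational(1, 2)))), Rational(1, 2)) ≈ Add(14.235, Mul(0.80402, I)))
Mul(K, Function('B')(5, 8)) = Mul(Pow(Add(202, Mul(2, I, Pow(131, Rational(1, 2)))), Rational(1, 2)), Mul(Pow(Add(5, 8), -1), Add(1, 8))) = Mul(Pow(Add(202, Mul(2, I, Pow(131, Rational(1, 2)))), Rational(1, 2)), Mul(Pow(13, -1), 9)) = Mul(Pow(Add(202, Mul(2, I, Pow(131, Rational(1, 2)))), Rational(1, 2)), Mul(Rational(1, 13), 9)) = Mul(Pow(Add(202, Mul(2, I, Pow(131, Rational(1, 2)))), Rational(1, 2)), Rational(9, 13)) = Mul(Rational(9, 13), Pow(Add(202, Mul(2, I, Pow(131, Rational(1, 2)))), Rational(1, 2)))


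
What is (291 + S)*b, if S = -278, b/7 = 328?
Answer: 29848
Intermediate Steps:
b = 2296 (b = 7*328 = 2296)
(291 + S)*b = (291 - 278)*2296 = 13*2296 = 29848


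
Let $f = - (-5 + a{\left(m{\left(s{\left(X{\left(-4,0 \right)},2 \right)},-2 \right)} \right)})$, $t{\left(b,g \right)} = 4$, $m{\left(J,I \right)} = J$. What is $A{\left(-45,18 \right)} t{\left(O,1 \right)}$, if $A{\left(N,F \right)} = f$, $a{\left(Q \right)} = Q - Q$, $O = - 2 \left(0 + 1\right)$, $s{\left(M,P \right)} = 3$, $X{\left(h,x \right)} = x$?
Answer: $20$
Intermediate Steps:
$O = -2$ ($O = \left(-2\right) 1 = -2$)
$a{\left(Q \right)} = 0$
$f = 5$ ($f = - (-5 + 0) = \left(-1\right) \left(-5\right) = 5$)
$A{\left(N,F \right)} = 5$
$A{\left(-45,18 \right)} t{\left(O,1 \right)} = 5 \cdot 4 = 20$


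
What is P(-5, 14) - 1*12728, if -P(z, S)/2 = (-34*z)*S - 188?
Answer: -17112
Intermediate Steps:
P(z, S) = 376 + 68*S*z (P(z, S) = -2*((-34*z)*S - 188) = -2*(-34*S*z - 188) = -2*(-188 - 34*S*z) = 376 + 68*S*z)
P(-5, 14) - 1*12728 = (376 + 68*14*(-5)) - 1*12728 = (376 - 4760) - 12728 = -4384 - 12728 = -17112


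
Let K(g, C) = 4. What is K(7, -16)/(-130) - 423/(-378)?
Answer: 2971/2730 ≈ 1.0883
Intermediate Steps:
K(7, -16)/(-130) - 423/(-378) = 4/(-130) - 423/(-378) = 4*(-1/130) - 423*(-1/378) = -2/65 + 47/42 = 2971/2730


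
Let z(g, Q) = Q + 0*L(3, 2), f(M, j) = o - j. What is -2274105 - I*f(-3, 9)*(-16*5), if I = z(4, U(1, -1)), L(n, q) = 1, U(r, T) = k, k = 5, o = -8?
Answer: -2280905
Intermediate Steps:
U(r, T) = 5
f(M, j) = -8 - j
z(g, Q) = Q (z(g, Q) = Q + 0*1 = Q + 0 = Q)
I = 5
-2274105 - I*f(-3, 9)*(-16*5) = -2274105 - 5*(-8 - 1*9)*(-16*5) = -2274105 - 5*(-8 - 9)*(-80) = -2274105 - 5*(-17)*(-80) = -2274105 - (-85)*(-80) = -2274105 - 1*6800 = -2274105 - 6800 = -2280905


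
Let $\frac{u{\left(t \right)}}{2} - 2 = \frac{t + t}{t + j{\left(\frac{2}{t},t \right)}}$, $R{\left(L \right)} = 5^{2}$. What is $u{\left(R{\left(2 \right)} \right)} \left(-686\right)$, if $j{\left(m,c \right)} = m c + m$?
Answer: $- \frac{3572688}{677} \approx -5277.2$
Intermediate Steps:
$R{\left(L \right)} = 25$
$j{\left(m,c \right)} = m + c m$ ($j{\left(m,c \right)} = c m + m = m + c m$)
$u{\left(t \right)} = 4 + \frac{4 t}{t + \frac{2 \left(1 + t\right)}{t}}$ ($u{\left(t \right)} = 4 + 2 \frac{t + t}{t + \frac{2}{t} \left(1 + t\right)} = 4 + 2 \frac{2 t}{t + \frac{2 \left(1 + t\right)}{t}} = 4 + \frac{4 t}{t + \frac{2 \left(1 + t\right)}{t}}$)
$u{\left(R{\left(2 \right)} \right)} \left(-686\right) = \frac{8 \left(1 + 25 + 25^{2}\right)}{2 + 25^{2} + 2 \cdot 25} \left(-686\right) = \frac{8 \left(1 + 25 + 625\right)}{2 + 625 + 50} \left(-686\right) = 8 \cdot \frac{1}{677} \cdot 651 \left(-686\right) = \frac{5208}{677} \left(-686\right) = - \frac{3572688}{677}$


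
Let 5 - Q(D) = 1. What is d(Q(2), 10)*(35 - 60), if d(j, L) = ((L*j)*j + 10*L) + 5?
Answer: -6625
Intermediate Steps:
Q(D) = 4 (Q(D) = 5 - 1*1 = 5 - 1 = 4)
d(j, L) = 5 + 10*L + L*j² (d(j, L) = (L*j² + 10*L) + 5 = (10*L + L*j²) + 5 = 5 + 10*L + L*j²)
d(Q(2), 10)*(35 - 60) = (5 + 10*10 + 10*4²)*(35 - 60) = (5 + 100 + 10*16)*(-25) = (5 + 100 + 160)*(-25) = 265*(-25) = -6625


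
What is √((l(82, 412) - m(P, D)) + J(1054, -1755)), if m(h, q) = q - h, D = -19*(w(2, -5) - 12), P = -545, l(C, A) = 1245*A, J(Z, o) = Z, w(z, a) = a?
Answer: 3*√57014 ≈ 716.33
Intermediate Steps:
D = 323 (D = -19*(-5 - 12) = -19*(-17) = 323)
√((l(82, 412) - m(P, D)) + J(1054, -1755)) = √((1245*412 - (323 - 1*(-545))) + 1054) = √((512940 - (323 + 545)) + 1054) = √((512940 - 1*868) + 1054) = √((512940 - 868) + 1054) = √(512072 + 1054) = √513126 = 3*√57014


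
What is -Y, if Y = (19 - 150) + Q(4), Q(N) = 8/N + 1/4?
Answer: 515/4 ≈ 128.75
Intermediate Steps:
Q(N) = ¼ + 8/N (Q(N) = 8/N + 1*(¼) = 8/N + ¼ = ¼ + 8/N)
Y = -515/4 (Y = (19 - 150) + (¼)*(32 + 4)/4 = -131 + (¼)*(¼)*36 = -131 + 9/4 = -515/4 ≈ -128.75)
-Y = -1*(-515/4) = 515/4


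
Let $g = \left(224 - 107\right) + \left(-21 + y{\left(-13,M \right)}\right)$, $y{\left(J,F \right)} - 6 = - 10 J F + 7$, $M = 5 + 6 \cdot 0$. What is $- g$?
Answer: $-759$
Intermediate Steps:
$M = 5$ ($M = 5 + 0 = 5$)
$y{\left(J,F \right)} = 13 - 10 F J$ ($y{\left(J,F \right)} = 6 + \left(- 10 J F + 7\right) = 6 - \left(-7 + 10 F J\right) = 13 - 10 F J$)
$g = 759$ ($g = \left(224 - 107\right) - \left(8 - 650\right) = 117 + \left(-21 + \left(13 + 650\right)\right) = 117 + \left(-21 + 663\right) = 117 + 642 = 759$)
$- g = \left(-1\right) 759 = -759$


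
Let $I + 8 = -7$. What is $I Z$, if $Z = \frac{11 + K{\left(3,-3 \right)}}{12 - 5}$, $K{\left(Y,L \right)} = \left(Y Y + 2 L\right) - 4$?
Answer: $- \frac{150}{7} \approx -21.429$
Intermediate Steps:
$I = -15$ ($I = -8 - 7 = -15$)
$K{\left(Y,L \right)} = -4 + Y^{2} + 2 L$ ($K{\left(Y,L \right)} = \left(Y^{2} + 2 L\right) - 4 = -4 + Y^{2} + 2 L$)
$Z = \frac{10}{7}$ ($Z = \frac{11 + \left(-4 + 3^{2} + 2 \left(-3\right)\right)}{12 - 5} = \frac{11 - 1}{7} = \left(11 - 1\right) \frac{1}{7} = 10 \cdot \frac{1}{7} = \frac{10}{7} \approx 1.4286$)
$I Z = \left(-15\right) \frac{10}{7} = - \frac{150}{7}$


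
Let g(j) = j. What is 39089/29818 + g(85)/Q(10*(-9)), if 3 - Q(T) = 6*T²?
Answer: 1897073603/1449065346 ≈ 1.3092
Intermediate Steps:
Q(T) = 3 - 6*T²
39089/29818 + g(85)/Q(10*(-9)) = 39089/29818 + 85/(3 - 6*(10*(-9))²) = 39089*(1/29818) + 85/(3 - 6*(-90)²) = 39089/29818 + 85/(3 - 6*8100) = 39089/29818 + 85/(3 - 48600) = 39089/29818 + 85/(-48597) = 39089/29818 + 85*(-1/48597) = 39089/29818 - 85/48597 = 1897073603/1449065346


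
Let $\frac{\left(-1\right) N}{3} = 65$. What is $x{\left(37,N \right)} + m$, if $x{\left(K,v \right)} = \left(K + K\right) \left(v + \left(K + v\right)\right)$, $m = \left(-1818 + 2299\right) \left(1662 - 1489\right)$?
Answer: $57091$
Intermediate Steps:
$m = 83213$ ($m = 481 \cdot 173 = 83213$)
$N = -195$ ($N = \left(-3\right) 65 = -195$)
$x{\left(K,v \right)} = 2 K \left(K + 2 v\right)$
$x{\left(37,N \right)} + m = 2 \cdot 37 \left(37 + 2 \left(-195\right)\right) + 83213 = 2 \cdot 37 \left(37 - 390\right) + 83213 = 2 \cdot 37 \left(-353\right) + 83213 = -26122 + 83213 = 57091$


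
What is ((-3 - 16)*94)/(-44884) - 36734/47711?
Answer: -781778505/1070730262 ≈ -0.73014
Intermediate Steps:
((-3 - 16)*94)/(-44884) - 36734/47711 = -19*94*(-1/44884) - 36734*1/47711 = -1786*(-1/44884) - 36734/47711 = 893/22442 - 36734/47711 = -781778505/1070730262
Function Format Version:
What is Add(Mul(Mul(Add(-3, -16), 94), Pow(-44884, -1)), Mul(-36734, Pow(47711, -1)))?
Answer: Rational(-781778505, 1070730262) ≈ -0.73014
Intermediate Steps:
Add(Mul(Mul(Add(-3, -16), 94), Pow(-44884, -1)), Mul(-36734, Pow(47711, -1))) = Add(Mul(Mul(-19, 94), Rational(-1, 44884)), Mul(-36734, Rational(1, 47711))) = Add(Mul(-1786, Rational(-1, 44884)), Rational(-36734, 47711)) = Add(Rational(893, 22442), Rational(-36734, 47711)) = Rational(-781778505, 1070730262)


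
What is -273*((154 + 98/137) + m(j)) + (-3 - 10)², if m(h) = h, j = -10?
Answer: -5389345/137 ≈ -39338.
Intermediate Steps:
-273*((154 + 98/137) + m(j)) + (-3 - 10)² = -273*((154 + 98/137) - 10) + (-3 - 10)² = -273*((154 + 98*(1/137)) - 10) + (-13)² = -273*((154 + 98/137) - 10) + 169 = -273*(21196/137 - 10) + 169 = -273*19826/137 + 169 = -5412498/137 + 169 = -5389345/137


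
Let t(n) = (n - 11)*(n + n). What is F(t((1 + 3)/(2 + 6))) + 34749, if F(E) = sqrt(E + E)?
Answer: 34749 + I*sqrt(21) ≈ 34749.0 + 4.5826*I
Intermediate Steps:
t(n) = 2*n*(-11 + n) (t(n) = (-11 + n)*(2*n) = 2*n*(-11 + n))
F(E) = sqrt(2)*sqrt(E) (F(E) = sqrt(2*E) = sqrt(2)*sqrt(E))
F(t((1 + 3)/(2 + 6))) + 34749 = sqrt(2)*sqrt(2*((1 + 3)/(2 + 6))*(-11 + (1 + 3)/(2 + 6))) + 34749 = sqrt(2)*sqrt(2*(4/8)*(-11 + 4/8)) + 34749 = sqrt(2)*sqrt(2*(4*(1/8))*(-11 + 4*(1/8))) + 34749 = sqrt(2)*sqrt(2*(1/2)*(-11 + 1/2)) + 34749 = sqrt(2)*sqrt(2*(1/2)*(-21/2)) + 34749 = sqrt(2)*sqrt(-21/2) + 34749 = sqrt(2)*(I*sqrt(42)/2) + 34749 = I*sqrt(21) + 34749 = 34749 + I*sqrt(21)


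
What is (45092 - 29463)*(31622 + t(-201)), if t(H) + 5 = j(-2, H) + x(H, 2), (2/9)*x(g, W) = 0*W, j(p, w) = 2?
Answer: 494173351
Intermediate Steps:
x(g, W) = 0 (x(g, W) = 9*(0*W)/2 = (9/2)*0 = 0)
t(H) = -3 (t(H) = -5 + (2 + 0) = -5 + 2 = -3)
(45092 - 29463)*(31622 + t(-201)) = (45092 - 29463)*(31622 - 3) = 15629*31619 = 494173351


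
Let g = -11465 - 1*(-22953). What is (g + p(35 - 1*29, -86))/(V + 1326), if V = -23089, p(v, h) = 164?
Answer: -11652/21763 ≈ -0.53540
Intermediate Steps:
g = 11488 (g = -11465 + 22953 = 11488)
(g + p(35 - 1*29, -86))/(V + 1326) = (11488 + 164)/(-23089 + 1326) = 11652/(-21763) = 11652*(-1/21763) = -11652/21763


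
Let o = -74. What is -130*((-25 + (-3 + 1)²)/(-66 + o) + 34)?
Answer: -8879/2 ≈ -4439.5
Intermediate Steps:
-130*((-25 + (-3 + 1)²)/(-66 + o) + 34) = -130*((-25 + (-3 + 1)²)/(-66 - 74) + 34) = -130*((-25 + (-2)²)/(-140) + 34) = -130*((-25 + 4)*(-1/140) + 34) = -130*(-21*(-1/140) + 34) = -130*(3/20 + 34) = -130*683/20 = -8879/2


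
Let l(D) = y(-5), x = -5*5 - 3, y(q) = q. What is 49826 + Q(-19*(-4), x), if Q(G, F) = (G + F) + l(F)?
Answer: 49869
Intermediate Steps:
x = -28 (x = -25 - 3 = -28)
l(D) = -5
Q(G, F) = -5 + F + G (Q(G, F) = (G + F) - 5 = (F + G) - 5 = -5 + F + G)
49826 + Q(-19*(-4), x) = 49826 + (-5 - 28 - 19*(-4)) = 49826 + (-5 - 28 + 76) = 49826 + 43 = 49869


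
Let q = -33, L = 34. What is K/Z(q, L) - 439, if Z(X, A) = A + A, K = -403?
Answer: -30255/68 ≈ -444.93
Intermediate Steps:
Z(X, A) = 2*A
K/Z(q, L) - 439 = -403/(2*34) - 439 = -403/68 - 439 = -30255/68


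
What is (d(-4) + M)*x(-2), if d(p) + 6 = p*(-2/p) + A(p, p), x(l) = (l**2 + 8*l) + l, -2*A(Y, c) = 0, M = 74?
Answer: -924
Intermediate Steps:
A(Y, c) = 0 (A(Y, c) = -1/2*0 = 0)
x(l) = l**2 + 9*l
d(p) = -8 (d(p) = -6 + (p*(-2/p) + 0) = -6 + (-2 + 0) = -6 - 2 = -8)
(d(-4) + M)*x(-2) = (-8 + 74)*(-2*(9 - 2)) = 66*(-2*7) = 66*(-14) = -924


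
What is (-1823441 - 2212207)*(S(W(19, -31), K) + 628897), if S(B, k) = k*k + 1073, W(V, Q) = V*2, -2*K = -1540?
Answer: -4935072869760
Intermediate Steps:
K = 770 (K = -½*(-1540) = 770)
W(V, Q) = 2*V
S(B, k) = 1073 + k² (S(B, k) = k² + 1073 = 1073 + k²)
(-1823441 - 2212207)*(S(W(19, -31), K) + 628897) = (-1823441 - 2212207)*((1073 + 770²) + 628897) = -4035648*((1073 + 592900) + 628897) = -4035648*(593973 + 628897) = -4035648*1222870 = -4935072869760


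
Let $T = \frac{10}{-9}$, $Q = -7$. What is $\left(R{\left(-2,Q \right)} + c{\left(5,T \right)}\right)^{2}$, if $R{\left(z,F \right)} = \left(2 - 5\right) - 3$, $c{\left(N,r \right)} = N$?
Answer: $1$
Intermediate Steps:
$T = - \frac{10}{9}$ ($T = 10 \left(- \frac{1}{9}\right) = - \frac{10}{9} \approx -1.1111$)
$R{\left(z,F \right)} = -6$ ($R{\left(z,F \right)} = -3 - 3 = -6$)
$\left(R{\left(-2,Q \right)} + c{\left(5,T \right)}\right)^{2} = \left(-6 + 5\right)^{2} = \left(-1\right)^{2} = 1$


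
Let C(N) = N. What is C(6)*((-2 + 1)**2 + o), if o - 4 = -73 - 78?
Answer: -876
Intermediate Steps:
o = -147 (o = 4 + (-73 - 78) = 4 - 151 = -147)
C(6)*((-2 + 1)**2 + o) = 6*((-2 + 1)**2 - 147) = 6*((-1)**2 - 147) = 6*(1 - 147) = 6*(-146) = -876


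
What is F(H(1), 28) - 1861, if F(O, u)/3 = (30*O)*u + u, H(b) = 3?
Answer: 5783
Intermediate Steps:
F(O, u) = 3*u + 90*O*u (F(O, u) = 3*((30*O)*u + u) = 3*(30*O*u + u) = 3*(u + 30*O*u) = 3*u + 90*O*u)
F(H(1), 28) - 1861 = 3*28*(1 + 30*3) - 1861 = 3*28*(1 + 90) - 1861 = 3*28*91 - 1861 = 7644 - 1861 = 5783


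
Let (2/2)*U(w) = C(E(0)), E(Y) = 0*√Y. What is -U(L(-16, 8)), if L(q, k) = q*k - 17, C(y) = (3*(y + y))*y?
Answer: 0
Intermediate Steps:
E(Y) = 0
C(y) = 6*y² (C(y) = (3*(2*y))*y = (6*y)*y = 6*y²)
L(q, k) = -17 + k*q (L(q, k) = k*q - 17 = -17 + k*q)
U(w) = 0 (U(w) = 6*0² = 6*0 = 0)
-U(L(-16, 8)) = -1*0 = 0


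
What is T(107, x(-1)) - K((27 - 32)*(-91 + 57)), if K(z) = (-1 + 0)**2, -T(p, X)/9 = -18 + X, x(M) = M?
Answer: 170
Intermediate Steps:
T(p, X) = 162 - 9*X (T(p, X) = -9*(-18 + X) = 162 - 9*X)
K(z) = 1 (K(z) = (-1)**2 = 1)
T(107, x(-1)) - K((27 - 32)*(-91 + 57)) = (162 - 9*(-1)) - 1*1 = (162 + 9) - 1 = 171 - 1 = 170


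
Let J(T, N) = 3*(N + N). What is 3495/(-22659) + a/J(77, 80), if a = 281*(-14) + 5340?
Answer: 5030159/1812720 ≈ 2.7749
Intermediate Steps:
J(T, N) = 6*N (J(T, N) = 3*(2*N) = 6*N)
a = 1406 (a = -3934 + 5340 = 1406)
3495/(-22659) + a/J(77, 80) = 3495/(-22659) + 1406/((6*80)) = 3495*(-1/22659) + 1406/480 = -1165/7553 + 1406*(1/480) = -1165/7553 + 703/240 = 5030159/1812720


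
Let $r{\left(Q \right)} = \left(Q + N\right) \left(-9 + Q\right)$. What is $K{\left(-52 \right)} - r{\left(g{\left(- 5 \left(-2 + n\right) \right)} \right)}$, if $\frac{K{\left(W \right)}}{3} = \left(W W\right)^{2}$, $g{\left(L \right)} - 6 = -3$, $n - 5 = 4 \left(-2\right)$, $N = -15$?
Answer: $21934776$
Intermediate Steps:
$n = -3$ ($n = 5 + 4 \left(-2\right) = 5 - 8 = -3$)
$g{\left(L \right)} = 3$ ($g{\left(L \right)} = 6 - 3 = 3$)
$K{\left(W \right)} = 3 W^{4}$ ($K{\left(W \right)} = 3 \left(W W\right)^{2} = 3 \left(W^{2}\right)^{2} = 3 W^{4}$)
$r{\left(Q \right)} = \left(-15 + Q\right) \left(-9 + Q\right)$ ($r{\left(Q \right)} = \left(Q - 15\right) \left(-9 + Q\right) = \left(-15 + Q\right) \left(-9 + Q\right)$)
$K{\left(-52 \right)} - r{\left(g{\left(- 5 \left(-2 + n\right) \right)} \right)} = 3 \left(-52\right)^{4} - \left(135 + 3^{2} - 72\right) = 3 \cdot 7311616 - \left(135 + 9 - 72\right) = 21934848 - 72 = 21934776$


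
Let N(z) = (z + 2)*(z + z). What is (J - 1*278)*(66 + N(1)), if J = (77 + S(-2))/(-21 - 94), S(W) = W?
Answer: -461448/23 ≈ -20063.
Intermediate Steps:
N(z) = 2*z*(2 + z) (N(z) = (2 + z)*(2*z) = 2*z*(2 + z))
J = -15/23 (J = (77 - 2)/(-21 - 94) = 75/(-115) = 75*(-1/115) = -15/23 ≈ -0.65217)
(J - 1*278)*(66 + N(1)) = (-15/23 - 1*278)*(66 + 2*1*(2 + 1)) = (-15/23 - 278)*(66 + 2*1*3) = -6409*(66 + 6)/23 = -6409/23*72 = -461448/23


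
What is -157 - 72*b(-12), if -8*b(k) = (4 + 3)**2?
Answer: 284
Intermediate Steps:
b(k) = -49/8 (b(k) = -(4 + 3)**2/8 = -1/8*7**2 = -1/8*49 = -49/8)
-157 - 72*b(-12) = -157 - 72*(-49/8) = -157 + 441 = 284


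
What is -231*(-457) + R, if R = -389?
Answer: 105178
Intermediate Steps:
-231*(-457) + R = -231*(-457) - 389 = 105567 - 389 = 105178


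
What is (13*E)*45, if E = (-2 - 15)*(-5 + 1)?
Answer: 39780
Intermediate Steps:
E = 68 (E = -17*(-4) = 68)
(13*E)*45 = (13*68)*45 = 884*45 = 39780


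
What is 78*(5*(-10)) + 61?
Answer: -3839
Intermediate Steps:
78*(5*(-10)) + 61 = 78*(-50) + 61 = -3900 + 61 = -3839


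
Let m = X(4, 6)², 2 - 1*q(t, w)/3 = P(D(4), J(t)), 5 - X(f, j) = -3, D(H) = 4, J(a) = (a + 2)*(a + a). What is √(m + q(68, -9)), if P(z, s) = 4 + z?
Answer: √46 ≈ 6.7823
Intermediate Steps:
J(a) = 2*a*(2 + a) (J(a) = (2 + a)*(2*a) = 2*a*(2 + a))
X(f, j) = 8 (X(f, j) = 5 - 1*(-3) = 5 + 3 = 8)
q(t, w) = -18 (q(t, w) = 6 - 3*(4 + 4) = 6 - 3*8 = 6 - 24 = -18)
m = 64 (m = 8² = 64)
√(m + q(68, -9)) = √(64 - 18) = √46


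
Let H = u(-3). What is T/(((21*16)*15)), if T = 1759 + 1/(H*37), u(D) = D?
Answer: 12203/34965 ≈ 0.34901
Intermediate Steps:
H = -3
T = 195248/111 (T = 1759 + 1/(-3*37) = 1759 + 1/(-111) = 1759 - 1/111 = 195248/111 ≈ 1759.0)
T/(((21*16)*15)) = 195248/(111*(((21*16)*15))) = 195248/(111*((336*15))) = (195248/111)/5040 = (195248/111)*(1/5040) = 12203/34965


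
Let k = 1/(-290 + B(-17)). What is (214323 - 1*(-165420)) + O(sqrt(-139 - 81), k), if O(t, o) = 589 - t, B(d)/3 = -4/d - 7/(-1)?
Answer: 380332 - 2*I*sqrt(55) ≈ 3.8033e+5 - 14.832*I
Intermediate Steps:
B(d) = 21 - 12/d (B(d) = 3*(-4/d - 7/(-1)) = 3*(-4/d - 7*(-1)) = 3*(-4/d + 7) = 3*(7 - 4/d) = 21 - 12/d)
k = -17/4561 (k = 1/(-290 + (21 - 12/(-17))) = 1/(-290 + (21 - 12*(-1/17))) = 1/(-290 + (21 + 12/17)) = 1/(-290 + 369/17) = 1/(-4561/17) = -17/4561 ≈ -0.0037273)
(214323 - 1*(-165420)) + O(sqrt(-139 - 81), k) = (214323 - 1*(-165420)) + (589 - sqrt(-139 - 81)) = (214323 + 165420) + (589 - sqrt(-220)) = 379743 + (589 - 2*I*sqrt(55)) = 380332 - 2*I*sqrt(55)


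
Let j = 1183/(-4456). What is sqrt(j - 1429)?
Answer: I*sqrt(7094850998)/2228 ≈ 37.806*I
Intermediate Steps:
j = -1183/4456 (j = 1183*(-1/4456) = -1183/4456 ≈ -0.26548)
sqrt(j - 1429) = sqrt(-1183/4456 - 1429) = sqrt(-6368807/4456) = I*sqrt(7094850998)/2228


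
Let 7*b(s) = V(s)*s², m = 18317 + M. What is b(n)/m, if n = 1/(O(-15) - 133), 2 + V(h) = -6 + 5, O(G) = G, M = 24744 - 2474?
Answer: -1/2074374512 ≈ -4.8207e-10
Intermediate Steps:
M = 22270
m = 40587 (m = 18317 + 22270 = 40587)
V(h) = -3 (V(h) = -2 + (-6 + 5) = -2 - 1 = -3)
n = -1/148 (n = 1/(-15 - 133) = 1/(-148) = -1/148 ≈ -0.0067568)
b(s) = -3*s²/7 (b(s) = (-3*s²)/7 = -3*s²/7)
b(n)/m = -3*(-1/148)²/7/40587 = -3/7*1/21904*(1/40587) = -3/153328*1/40587 = -1/2074374512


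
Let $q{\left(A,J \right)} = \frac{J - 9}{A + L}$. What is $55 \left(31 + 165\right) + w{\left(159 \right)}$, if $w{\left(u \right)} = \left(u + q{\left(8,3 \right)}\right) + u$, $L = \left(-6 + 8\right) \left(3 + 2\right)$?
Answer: $\frac{33293}{3} \approx 11098.0$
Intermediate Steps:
$L = 10$ ($L = 2 \cdot 5 = 10$)
$q{\left(A,J \right)} = \frac{-9 + J}{10 + A}$ ($q{\left(A,J \right)} = \frac{J - 9}{A + 10} = \frac{-9 + J}{10 + A}$)
$w{\left(u \right)} = - \frac{1}{3} + 2 u$ ($w{\left(u \right)} = \left(u + \frac{-9 + 3}{10 + 8}\right) + u = \left(u + \frac{1}{18} \left(-6\right)\right) + u = \left(u - \frac{1}{3}\right) + u = \left(- \frac{1}{3} + u\right) + u = - \frac{1}{3} + 2 u$)
$55 \left(31 + 165\right) + w{\left(159 \right)} = 55 \left(31 + 165\right) + \left(- \frac{1}{3} + 2 \cdot 159\right) = 55 \cdot 196 + \left(- \frac{1}{3} + 318\right) = 10780 + \frac{953}{3} = \frac{33293}{3}$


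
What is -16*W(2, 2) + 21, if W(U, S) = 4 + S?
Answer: -75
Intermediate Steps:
-16*W(2, 2) + 21 = -16*(4 + 2) + 21 = -16*6 + 21 = -96 + 21 = -75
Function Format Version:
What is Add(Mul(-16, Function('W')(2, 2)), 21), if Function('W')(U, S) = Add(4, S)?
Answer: -75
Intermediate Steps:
Add(Mul(-16, Function('W')(2, 2)), 21) = Add(Mul(-16, Add(4, 2)), 21) = Add(Mul(-16, 6), 21) = Add(-96, 21) = -75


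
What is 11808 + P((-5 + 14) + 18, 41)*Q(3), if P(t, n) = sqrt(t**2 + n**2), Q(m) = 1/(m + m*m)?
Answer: 11808 + sqrt(2410)/12 ≈ 11812.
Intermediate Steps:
Q(m) = 1/(m + m**2)
P(t, n) = sqrt(n**2 + t**2)
11808 + P((-5 + 14) + 18, 41)*Q(3) = 11808 + sqrt(41**2 + ((-5 + 14) + 18)**2)*(1/(3*(1 + 3))) = 11808 + sqrt(1681 + (9 + 18)**2)*((1/3)/4) = 11808 + sqrt(1681 + 27**2)*((1/3)*(1/4)) = 11808 + sqrt(1681 + 729)*(1/12) = 11808 + sqrt(2410)*(1/12) = 11808 + sqrt(2410)/12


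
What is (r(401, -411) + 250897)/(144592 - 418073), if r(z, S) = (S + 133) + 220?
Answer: -250839/273481 ≈ -0.91721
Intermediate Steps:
r(z, S) = 353 + S (r(z, S) = (133 + S) + 220 = 353 + S)
(r(401, -411) + 250897)/(144592 - 418073) = ((353 - 411) + 250897)/(144592 - 418073) = (-58 + 250897)/(-273481) = 250839*(-1/273481) = -250839/273481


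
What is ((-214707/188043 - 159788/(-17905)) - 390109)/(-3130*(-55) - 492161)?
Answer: 437811885781562/359149402936355 ≈ 1.2190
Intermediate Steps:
((-214707/188043 - 159788/(-17905)) - 390109)/(-3130*(-55) - 492161) = ((-214707*1/188043 - 159788*(-1/17905)) - 390109)/(172150 - 492161) = ((-71569/62681 + 159788/17905) - 390109)/(-320011) = (8734228683/1122303305 - 390109)*(-1/320011) = -437811885781562/1122303305*(-1/320011) = 437811885781562/359149402936355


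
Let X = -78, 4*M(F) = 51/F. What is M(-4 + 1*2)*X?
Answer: 1989/4 ≈ 497.25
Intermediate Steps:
M(F) = 51/(4*F) (M(F) = (51/F)/4 = 51/(4*F))
M(-4 + 1*2)*X = (51/(4*(-4 + 1*2)))*(-78) = (51/(4*(-4 + 2)))*(-78) = ((51/4)/(-2))*(-78) = ((51/4)*(-1/2))*(-78) = -51/8*(-78) = 1989/4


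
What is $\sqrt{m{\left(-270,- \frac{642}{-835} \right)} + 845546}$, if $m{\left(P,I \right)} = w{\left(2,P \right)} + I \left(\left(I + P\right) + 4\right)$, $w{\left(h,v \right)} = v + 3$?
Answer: $\frac{\sqrt{589207468319}}{835} \approx 919.28$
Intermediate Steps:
$w{\left(h,v \right)} = 3 + v$
$m{\left(P,I \right)} = 3 + P + I \left(4 + I + P\right)$ ($m{\left(P,I \right)} = \left(3 + P\right) + I \left(\left(I + P\right) + 4\right) = \left(3 + P\right) + I \left(4 + I + P\right) = 3 + P + I \left(4 + I + P\right)$)
$\sqrt{m{\left(-270,- \frac{642}{-835} \right)} + 845546} = \sqrt{\left(3 - 270 + \left(- \frac{642}{-835}\right)^{2} + 4 \left(- \frac{642}{-835}\right) + - \frac{642}{-835} \left(-270\right)\right) + 845546} = \sqrt{\left(3 - 270 + \left(\left(-642\right) \left(- \frac{1}{835}\right)\right)^{2} + 4 \left(\left(-642\right) \left(- \frac{1}{835}\right)\right) + \left(-642\right) \left(- \frac{1}{835}\right) \left(-270\right)\right) + 845546} = \sqrt{\left(3 - 270 + \left(\frac{642}{835}\right)^{2} + 4 \cdot \frac{642}{835} + \frac{642}{835} \left(-270\right)\right) + 845546} = \sqrt{\left(3 - 270 + \frac{412164}{697225} + \frac{2568}{835} - \frac{34668}{167}\right) + 845546} = \sqrt{- \frac{328341531}{697225} + 845546} = \sqrt{\frac{589207468319}{697225}} = \frac{\sqrt{589207468319}}{835}$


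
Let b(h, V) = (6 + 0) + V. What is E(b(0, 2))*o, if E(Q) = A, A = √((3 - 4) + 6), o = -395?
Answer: -395*√5 ≈ -883.25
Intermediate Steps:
b(h, V) = 6 + V
A = √5 (A = √(-1 + 6) = √5 ≈ 2.2361)
E(Q) = √5
E(b(0, 2))*o = √5*(-395) = -395*√5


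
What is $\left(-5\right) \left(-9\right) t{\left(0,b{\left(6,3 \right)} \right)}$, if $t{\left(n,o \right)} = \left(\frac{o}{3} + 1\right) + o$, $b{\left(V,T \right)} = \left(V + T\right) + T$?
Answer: $765$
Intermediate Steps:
$b{\left(V,T \right)} = V + 2 T$ ($b{\left(V,T \right)} = \left(T + V\right) + T = V + 2 T$)
$t{\left(n,o \right)} = 1 + \frac{4 o}{3}$ ($t{\left(n,o \right)} = \left(o \frac{1}{3} + 1\right) + o = \left(\frac{o}{3} + 1\right) + o = \left(1 + \frac{o}{3}\right) + o = 1 + \frac{4 o}{3}$)
$\left(-5\right) \left(-9\right) t{\left(0,b{\left(6,3 \right)} \right)} = \left(-5\right) \left(-9\right) \left(1 + \frac{4 \left(6 + 2 \cdot 3\right)}{3}\right) = 45 \left(1 + \frac{4 \left(6 + 6\right)}{3}\right) = 45 \left(1 + \frac{4}{3} \cdot 12\right) = 45 \left(1 + 16\right) = 45 \cdot 17 = 765$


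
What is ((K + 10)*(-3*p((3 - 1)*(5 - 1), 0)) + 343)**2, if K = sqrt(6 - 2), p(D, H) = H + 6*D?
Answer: 1918225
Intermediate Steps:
K = 2 (K = sqrt(4) = 2)
((K + 10)*(-3*p((3 - 1)*(5 - 1), 0)) + 343)**2 = ((2 + 10)*(-3*(0 + 6*((3 - 1)*(5 - 1)))) + 343)**2 = (12*(-3*(0 + 6*(2*4))) + 343)**2 = (12*(-3*(0 + 6*8)) + 343)**2 = (12*(-3*(0 + 48)) + 343)**2 = (12*(-3*48) + 343)**2 = (12*(-144) + 343)**2 = (-1728 + 343)**2 = (-1385)**2 = 1918225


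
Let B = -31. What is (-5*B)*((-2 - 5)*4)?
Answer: -4340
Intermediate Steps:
(-5*B)*((-2 - 5)*4) = (-5*(-31))*((-2 - 5)*4) = 155*(-7*4) = 155*(-28) = -4340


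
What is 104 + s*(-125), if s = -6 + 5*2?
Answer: -396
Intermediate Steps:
s = 4 (s = -6 + 10 = 4)
104 + s*(-125) = 104 + 4*(-125) = 104 - 500 = -396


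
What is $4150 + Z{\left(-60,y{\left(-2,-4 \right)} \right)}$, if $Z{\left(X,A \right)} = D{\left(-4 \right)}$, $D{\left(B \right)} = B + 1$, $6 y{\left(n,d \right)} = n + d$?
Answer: $4147$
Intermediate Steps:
$y{\left(n,d \right)} = \frac{d}{6} + \frac{n}{6}$ ($y{\left(n,d \right)} = \frac{n + d}{6} = \frac{d + n}{6} = \frac{d}{6} + \frac{n}{6}$)
$D{\left(B \right)} = 1 + B$
$Z{\left(X,A \right)} = -3$ ($Z{\left(X,A \right)} = 1 - 4 = -3$)
$4150 + Z{\left(-60,y{\left(-2,-4 \right)} \right)} = 4150 - 3 = 4147$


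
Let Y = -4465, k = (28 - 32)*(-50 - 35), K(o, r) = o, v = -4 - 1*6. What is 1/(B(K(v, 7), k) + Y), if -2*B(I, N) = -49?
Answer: -2/8881 ≈ -0.00022520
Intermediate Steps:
v = -10 (v = -4 - 6 = -10)
k = 340 (k = -4*(-85) = 340)
B(I, N) = 49/2 (B(I, N) = -½*(-49) = 49/2)
1/(B(K(v, 7), k) + Y) = 1/(49/2 - 4465) = 1/(-8881/2) = -2/8881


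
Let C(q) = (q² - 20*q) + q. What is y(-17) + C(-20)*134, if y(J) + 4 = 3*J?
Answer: 104465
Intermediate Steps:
C(q) = q² - 19*q
y(J) = -4 + 3*J
y(-17) + C(-20)*134 = (-4 + 3*(-17)) - 20*(-19 - 20)*134 = (-4 - 51) - 20*(-39)*134 = -55 + 780*134 = -55 + 104520 = 104465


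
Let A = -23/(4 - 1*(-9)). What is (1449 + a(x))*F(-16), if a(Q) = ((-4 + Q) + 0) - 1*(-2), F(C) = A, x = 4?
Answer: -33373/13 ≈ -2567.2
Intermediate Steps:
A = -23/13 (A = -23/(4 + 9) = -23/13 ≈ -1.7692)
F(C) = -23/13
a(Q) = -2 + Q (a(Q) = (-4 + Q) + 2 = -2 + Q)
(1449 + a(x))*F(-16) = (1449 + (-2 + 4))*(-23/13) = (1449 + 2)*(-23/13) = 1451*(-23/13) = -33373/13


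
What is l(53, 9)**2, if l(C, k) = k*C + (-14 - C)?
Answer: 168100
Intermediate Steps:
l(C, k) = -14 - C + C*k (l(C, k) = C*k + (-14 - C) = -14 - C + C*k)
l(53, 9)**2 = (-14 - 1*53 + 53*9)**2 = (-14 - 53 + 477)**2 = 410**2 = 168100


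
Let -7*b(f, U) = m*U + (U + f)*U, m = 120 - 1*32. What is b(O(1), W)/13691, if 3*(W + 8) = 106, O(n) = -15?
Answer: -3526/123219 ≈ -0.028616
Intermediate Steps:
W = 82/3 (W = -8 + (⅓)*106 = -8 + 106/3 = 82/3 ≈ 27.333)
m = 88 (m = 120 - 32 = 88)
b(f, U) = -88*U/7 - U*(U + f)/7 (b(f, U) = -(88*U + (U + f)*U)/7 = -(88*U + U*(U + f))/7 = -88*U/7 - U*(U + f)/7)
b(O(1), W)/13691 = -⅐*82/3*(88 + 82/3 - 15)/13691 = -⅐*82/3*301/3*(1/13691) = -3526/9*1/13691 = -3526/123219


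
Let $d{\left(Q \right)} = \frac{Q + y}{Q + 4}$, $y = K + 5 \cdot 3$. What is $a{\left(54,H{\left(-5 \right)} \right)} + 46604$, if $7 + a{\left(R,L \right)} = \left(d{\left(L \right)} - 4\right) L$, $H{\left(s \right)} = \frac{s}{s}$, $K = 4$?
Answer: $46597$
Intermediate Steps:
$H{\left(s \right)} = 1$
$y = 19$ ($y = 4 + 5 \cdot 3 = 4 + 15 = 19$)
$d{\left(Q \right)} = \frac{19 + Q}{4 + Q}$ ($d{\left(Q \right)} = \frac{Q + 19}{Q + 4} = \frac{19 + Q}{4 + Q}$)
$a{\left(R,L \right)} = -7 + L \left(-4 + \frac{19 + L}{4 + L}\right)$ ($a{\left(R,L \right)} = -7 + \left(\frac{19 + L}{4 + L} - 4\right) L = -7 + \left(-4 + \frac{19 + L}{4 + L}\right) L = -7 + L \left(-4 + \frac{19 + L}{4 + L}\right)$)
$a{\left(54,H{\left(-5 \right)} \right)} + 46604 = \frac{-28 - 4 - 3 \cdot 1^{2}}{4 + 1} + 46604 = \frac{-28 - 4 - 3}{5} + 46604 = \frac{1}{5} \left(-35\right) + 46604 = -7 + 46604 = 46597$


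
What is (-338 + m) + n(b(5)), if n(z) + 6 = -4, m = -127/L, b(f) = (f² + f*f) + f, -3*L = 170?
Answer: -58779/170 ≈ -345.76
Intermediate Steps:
L = -170/3 (L = -⅓*170 = -170/3 ≈ -56.667)
b(f) = f + 2*f² (b(f) = (f² + f²) + f = 2*f² + f = f + 2*f²)
m = 381/170 (m = -127/(-170/3) = -127*(-3/170) = 381/170 ≈ 2.2412)
n(z) = -10 (n(z) = -6 - 4 = -10)
(-338 + m) + n(b(5)) = (-338 + 381/170) - 10 = -57079/170 - 10 = -58779/170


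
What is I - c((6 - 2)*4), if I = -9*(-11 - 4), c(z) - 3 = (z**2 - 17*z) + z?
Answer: 132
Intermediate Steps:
c(z) = 3 + z**2 - 16*z (c(z) = 3 + ((z**2 - 17*z) + z) = 3 + (z**2 - 16*z) = 3 + z**2 - 16*z)
I = 135 (I = -9*(-15) = 135)
I - c((6 - 2)*4) = 135 - (3 + ((6 - 2)*4)**2 - 16*(6 - 2)*4) = 135 - (3 + (4*4)**2 - 64*4) = 135 - (3 + 16**2 - 16*16) = 135 - (3 + 256 - 256) = 135 - 1*3 = 135 - 3 = 132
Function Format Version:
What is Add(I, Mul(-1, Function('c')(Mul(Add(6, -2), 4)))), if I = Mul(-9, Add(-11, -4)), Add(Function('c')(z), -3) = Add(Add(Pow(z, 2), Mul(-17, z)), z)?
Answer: 132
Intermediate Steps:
Function('c')(z) = Add(3, Pow(z, 2), Mul(-16, z)) (Function('c')(z) = Add(3, Add(Add(Pow(z, 2), Mul(-17, z)), z)) = Add(3, Add(Pow(z, 2), Mul(-16, z))) = Add(3, Pow(z, 2), Mul(-16, z)))
I = 135 (I = Mul(-9, -15) = 135)
Add(I, Mul(-1, Function('c')(Mul(Add(6, -2), 4)))) = Add(135, Mul(-1, Add(3, Pow(Mul(Add(6, -2), 4), 2), Mul(-16, Mul(Add(6, -2), 4))))) = Add(135, Mul(-1, Add(3, Pow(Mul(4, 4), 2), Mul(-16, Mul(4, 4))))) = Add(135, Mul(-1, Add(3, Pow(16, 2), Mul(-16, 16)))) = Add(135, Mul(-1, Add(3, 256, -256))) = Add(135, Mul(-1, 3)) = Add(135, -3) = 132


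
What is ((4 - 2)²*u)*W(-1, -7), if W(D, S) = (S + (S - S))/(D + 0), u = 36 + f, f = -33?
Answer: 84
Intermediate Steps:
u = 3 (u = 36 - 33 = 3)
W(D, S) = S/D (W(D, S) = (S + 0)/D = S/D)
((4 - 2)²*u)*W(-1, -7) = ((4 - 2)²*3)*(-7/(-1)) = (2²*3)*(-7*(-1)) = (4*3)*7 = 12*7 = 84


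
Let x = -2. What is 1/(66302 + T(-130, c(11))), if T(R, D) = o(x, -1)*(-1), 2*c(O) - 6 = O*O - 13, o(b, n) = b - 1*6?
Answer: 1/66310 ≈ 1.5081e-5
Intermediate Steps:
o(b, n) = -6 + b (o(b, n) = b - 6 = -6 + b)
c(O) = -7/2 + O²/2 (c(O) = 3 + (O*O - 13)/2 = 3 + (O² - 13)/2 = 3 + (-13 + O²)/2 = 3 + (-13/2 + O²/2) = -7/2 + O²/2)
T(R, D) = 8 (T(R, D) = (-6 - 2)*(-1) = -8*(-1) = 8)
1/(66302 + T(-130, c(11))) = 1/(66302 + 8) = 1/66310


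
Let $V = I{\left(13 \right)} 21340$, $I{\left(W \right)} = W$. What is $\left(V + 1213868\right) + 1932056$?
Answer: $3423344$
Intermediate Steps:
$V = 277420$ ($V = 13 \cdot 21340 = 277420$)
$\left(V + 1213868\right) + 1932056 = \left(277420 + 1213868\right) + 1932056 = 1491288 + 1932056 = 3423344$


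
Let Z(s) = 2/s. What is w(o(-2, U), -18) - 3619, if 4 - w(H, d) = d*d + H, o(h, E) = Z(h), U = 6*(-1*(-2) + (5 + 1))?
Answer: -3938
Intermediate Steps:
U = 48 (U = 6*(2 + 6) = 6*8 = 48)
o(h, E) = 2/h
w(H, d) = 4 - H - d**2 (w(H, d) = 4 - (d*d + H) = 4 - (d**2 + H) = 4 - (H + d**2) = 4 + (-H - d**2) = 4 - H - d**2)
w(o(-2, U), -18) - 3619 = (4 - 2/(-2) - 1*(-18)**2) - 3619 = (4 - 2*(-1)/2 - 1*324) - 3619 = (4 - 1*(-1) - 324) - 3619 = (4 + 1 - 324) - 3619 = -319 - 3619 = -3938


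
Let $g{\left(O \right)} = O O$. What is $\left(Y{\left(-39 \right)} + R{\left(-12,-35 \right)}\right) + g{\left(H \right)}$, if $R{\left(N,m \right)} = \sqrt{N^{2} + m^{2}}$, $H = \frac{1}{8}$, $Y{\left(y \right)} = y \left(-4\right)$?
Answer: $\frac{12353}{64} \approx 193.02$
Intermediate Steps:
$Y{\left(y \right)} = - 4 y$
$H = \frac{1}{8} \approx 0.125$
$g{\left(O \right)} = O^{2}$
$\left(Y{\left(-39 \right)} + R{\left(-12,-35 \right)}\right) + g{\left(H \right)} = \left(\left(-4\right) \left(-39\right) + \sqrt{\left(-12\right)^{2} + \left(-35\right)^{2}}\right) + \left(\frac{1}{8}\right)^{2} = \left(156 + \sqrt{144 + 1225}\right) + \frac{1}{64} = \left(156 + \sqrt{1369}\right) + \frac{1}{64} = \left(156 + 37\right) + \frac{1}{64} = 193 + \frac{1}{64} = \frac{12353}{64}$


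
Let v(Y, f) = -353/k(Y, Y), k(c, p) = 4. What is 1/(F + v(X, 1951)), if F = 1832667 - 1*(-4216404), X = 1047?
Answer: 4/24195931 ≈ 1.6532e-7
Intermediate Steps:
v(Y, f) = -353/4
F = 6049071 (F = 1832667 + 4216404 = 6049071)
1/(F + v(X, 1951)) = 1/(6049071 - 353/4) = 1/(24195931/4) = 4/24195931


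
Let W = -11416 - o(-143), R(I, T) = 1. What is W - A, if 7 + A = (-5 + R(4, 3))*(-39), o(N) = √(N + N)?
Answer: -11565 - I*√286 ≈ -11565.0 - 16.912*I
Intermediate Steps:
o(N) = √2*√N (o(N) = √(2*N) = √2*√N)
A = 149 (A = -7 + (-5 + 1)*(-39) = -7 - 4*(-39) = -7 + 156 = 149)
W = -11416 - I*√286 (W = -11416 - √2*√(-143) = -11416 - √2*I*√143 = -11416 - I*√286 ≈ -11416.0 - 16.912*I)
W - A = (-11416 - I*√286) - 1*149 = (-11416 - I*√286) - 149 = -11565 - I*√286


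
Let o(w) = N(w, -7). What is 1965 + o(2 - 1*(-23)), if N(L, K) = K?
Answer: 1958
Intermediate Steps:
o(w) = -7
1965 + o(2 - 1*(-23)) = 1965 - 7 = 1958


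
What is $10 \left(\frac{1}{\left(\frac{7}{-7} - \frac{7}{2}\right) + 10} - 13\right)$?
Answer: $- \frac{1410}{11} \approx -128.18$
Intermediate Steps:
$10 \left(\frac{1}{\left(\frac{7}{-7} - \frac{7}{2}\right) + 10} - 13\right) = 10 \left(\frac{1}{\left(7 \left(- \frac{1}{7}\right) - \frac{7}{2}\right) + 10} - 13\right) = 10 \left(\frac{1}{\left(-1 - \frac{7}{2}\right) + 10} - 13\right) = 10 \left(\frac{1}{- \frac{9}{2} + 10} - 13\right) = 10 \left(\frac{1}{\frac{11}{2}} - 13\right) = 10 \left(\frac{2}{11} - 13\right) = 10 \left(- \frac{141}{11}\right) = - \frac{1410}{11}$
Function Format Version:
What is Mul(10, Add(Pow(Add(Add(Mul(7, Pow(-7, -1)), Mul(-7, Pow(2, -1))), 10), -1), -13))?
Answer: Rational(-1410, 11) ≈ -128.18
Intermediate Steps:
Mul(10, Add(Pow(Add(Add(Mul(7, Pow(-7, -1)), Mul(-7, Pow(2, -1))), 10), -1), -13)) = Mul(10, Add(Pow(Add(Add(Mul(7, Rational(-1, 7)), Mul(-7, Rational(1, 2))), 10), -1), -13)) = Mul(10, Add(Pow(Add(Add(-1, Rational(-7, 2)), 10), -1), -13)) = Mul(10, Add(Pow(Add(Rational(-9, 2), 10), -1), -13)) = Mul(10, Add(Pow(Rational(11, 2), -1), -13)) = Mul(10, Add(Rational(2, 11), -13)) = Mul(10, Rational(-141, 11)) = Rational(-1410, 11)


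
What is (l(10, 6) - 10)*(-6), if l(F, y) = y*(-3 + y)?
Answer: -48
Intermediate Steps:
(l(10, 6) - 10)*(-6) = (6*(-3 + 6) - 10)*(-6) = (6*3 - 10)*(-6) = (18 - 10)*(-6) = 8*(-6) = -48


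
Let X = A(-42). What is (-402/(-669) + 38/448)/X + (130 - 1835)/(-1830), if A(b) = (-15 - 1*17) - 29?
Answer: 8414057/9141216 ≈ 0.92045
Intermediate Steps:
A(b) = -61 (A(b) = (-15 - 17) - 29 = -32 - 29 = -61)
X = -61
(-402/(-669) + 38/448)/X + (130 - 1835)/(-1830) = (-402/(-669) + 38/448)/(-61) + (130 - 1835)/(-1830) = (-402*(-1/669) + 38*(1/448))*(-1/61) - 1705*(-1/1830) = (134/223 + 19/224)*(-1/61) + 341/366 = (34253/49952)*(-1/61) + 341/366 = -34253/3047072 + 341/366 = 8414057/9141216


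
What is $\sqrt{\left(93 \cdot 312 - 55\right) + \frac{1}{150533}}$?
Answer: $\frac{\sqrt{656261591552062}}{150533} \approx 170.18$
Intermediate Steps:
$\sqrt{\left(93 \cdot 312 - 55\right) + \frac{1}{150533}} = \sqrt{\left(29016 - 55\right) + \frac{1}{150533}} = \sqrt{28961 + \frac{1}{150533}} = \sqrt{\frac{4359586214}{150533}} = \frac{\sqrt{656261591552062}}{150533}$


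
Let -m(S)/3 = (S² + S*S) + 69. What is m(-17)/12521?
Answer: -1941/12521 ≈ -0.15502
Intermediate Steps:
m(S) = -207 - 6*S² (m(S) = -3*((S² + S*S) + 69) = -3*((S² + S²) + 69) = -3*(2*S² + 69) = -3*(69 + 2*S²) = -207 - 6*S²)
m(-17)/12521 = (-207 - 6*(-17)²)/12521 = (-207 - 6*289)*(1/12521) = (-207 - 1734)*(1/12521) = -1941*1/12521 = -1941/12521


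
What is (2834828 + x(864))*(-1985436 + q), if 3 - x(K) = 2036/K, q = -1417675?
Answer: -2083803092612557/216 ≈ -9.6472e+12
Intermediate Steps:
x(K) = 3 - 2036/K
(2834828 + x(864))*(-1985436 + q) = (2834828 + (3 - 2036/864))*(-1985436 - 1417675) = (2834828 + (3 - 2036*1/864))*(-3403111) = (2834828 + (3 - 509/216))*(-3403111) = (2834828 + 139/216)*(-3403111) = (612322987/216)*(-3403111) = -2083803092612557/216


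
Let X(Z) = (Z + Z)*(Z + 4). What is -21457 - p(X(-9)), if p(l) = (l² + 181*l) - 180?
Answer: -45667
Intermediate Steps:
X(Z) = 2*Z*(4 + Z) (X(Z) = (2*Z)*(4 + Z) = 2*Z*(4 + Z))
p(l) = -180 + l² + 181*l
-21457 - p(X(-9)) = -21457 - (-180 + (2*(-9)*(4 - 9))² + 181*(2*(-9)*(4 - 9))) = -21457 - (-180 + (2*(-9)*(-5))² + 181*(2*(-9)*(-5))) = -21457 - (-180 + 90² + 181*90) = -21457 - (-180 + 8100 + 16290) = -21457 - 1*24210 = -21457 - 24210 = -45667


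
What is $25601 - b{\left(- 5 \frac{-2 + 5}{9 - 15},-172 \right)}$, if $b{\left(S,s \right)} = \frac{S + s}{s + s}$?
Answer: $\frac{17613149}{688} \approx 25601.0$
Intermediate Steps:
$b{\left(S,s \right)} = \frac{S + s}{2 s}$
$25601 - b{\left(- 5 \frac{-2 + 5}{9 - 15},-172 \right)} = 25601 - \frac{- 5 \frac{-2 + 5}{9 - 15} - 172}{2 \left(-172\right)} = 25601 - \frac{1}{2} \left(- \frac{1}{172}\right) \left(- 5 \frac{3}{-6} - 172\right) = 25601 - \frac{1}{2} \left(- \frac{1}{172}\right) \left(- 5 \cdot 3 \left(- \frac{1}{6}\right) - 172\right) = 25601 - \frac{1}{2} \left(- \frac{1}{172}\right) \left(\left(-5\right) \left(- \frac{1}{2}\right) - 172\right) = 25601 - \frac{1}{2} \left(- \frac{1}{172}\right) \left(\frac{5}{2} - 172\right) = 25601 - \frac{1}{2} \left(- \frac{1}{172}\right) \left(- \frac{339}{2}\right) = 25601 - \frac{339}{688} = \frac{17613149}{688}$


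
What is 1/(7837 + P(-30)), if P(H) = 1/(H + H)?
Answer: 60/470219 ≈ 0.00012760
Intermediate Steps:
P(H) = 1/(2*H)
1/(7837 + P(-30)) = 1/(7837 + (½)/(-30)) = 1/(7837 + (½)*(-1/30)) = 1/(7837 - 1/60) = 1/(470219/60) = 60/470219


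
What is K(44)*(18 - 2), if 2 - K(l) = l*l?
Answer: -30944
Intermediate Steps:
K(l) = 2 - l² (K(l) = 2 - l*l = 2 - l²)
K(44)*(18 - 2) = (2 - 1*44²)*(18 - 2) = (2 - 1*1936)*16 = (2 - 1936)*16 = -1934*16 = -30944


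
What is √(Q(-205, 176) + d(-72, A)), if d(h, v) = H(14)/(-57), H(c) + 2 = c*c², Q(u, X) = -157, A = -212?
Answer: 3*I*√8227/19 ≈ 14.322*I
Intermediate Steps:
H(c) = -2 + c³ (H(c) = -2 + c*c² = -2 + c³)
d(h, v) = -914/19 (d(h, v) = (-2 + 14³)/(-57) = (-2 + 2744)*(-1/57) = 2742*(-1/57) = -914/19)
√(Q(-205, 176) + d(-72, A)) = √(-157 - 914/19) = √(-3897/19) = 3*I*√8227/19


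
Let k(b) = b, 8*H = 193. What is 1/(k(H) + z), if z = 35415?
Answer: 8/283513 ≈ 2.8217e-5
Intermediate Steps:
H = 193/8 (H = (⅛)*193 = 193/8 ≈ 24.125)
1/(k(H) + z) = 1/(193/8 + 35415) = 1/(283513/8) = 8/283513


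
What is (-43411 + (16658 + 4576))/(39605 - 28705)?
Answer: -22177/10900 ≈ -2.0346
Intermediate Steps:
(-43411 + (16658 + 4576))/(39605 - 28705) = (-43411 + 21234)/10900 = -22177*1/10900 = -22177/10900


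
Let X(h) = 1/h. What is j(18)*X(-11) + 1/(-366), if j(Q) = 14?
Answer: -5135/4026 ≈ -1.2755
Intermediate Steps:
j(18)*X(-11) + 1/(-366) = 14/(-11) + 1/(-366) = 14*(-1/11) - 1/366 = -14/11 - 1/366 = -5135/4026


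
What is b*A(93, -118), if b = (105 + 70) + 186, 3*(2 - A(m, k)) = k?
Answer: 44764/3 ≈ 14921.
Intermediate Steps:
A(m, k) = 2 - k/3
b = 361 (b = 175 + 186 = 361)
b*A(93, -118) = 361*(2 - 1/3*(-118)) = 361*(2 + 118/3) = 361*(124/3) = 44764/3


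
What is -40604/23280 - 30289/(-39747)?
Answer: -25243313/25703060 ≈ -0.98211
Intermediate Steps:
-40604/23280 - 30289/(-39747) = -40604*1/23280 - 30289*(-1/39747) = -10151/5820 + 30289/39747 = -25243313/25703060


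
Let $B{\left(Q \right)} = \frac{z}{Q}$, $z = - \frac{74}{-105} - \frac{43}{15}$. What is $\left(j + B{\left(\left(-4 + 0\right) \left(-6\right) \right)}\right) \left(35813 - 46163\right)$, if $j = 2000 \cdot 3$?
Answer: $- \frac{1738773895}{28} \approx -6.2099 \cdot 10^{7}$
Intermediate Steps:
$j = 6000$
$z = - \frac{227}{105}$ ($z = \left(-74\right) \left(- \frac{1}{105}\right) - \frac{43}{15} = \frac{74}{105} - \frac{43}{15} = - \frac{227}{105} \approx -2.1619$)
$B{\left(Q \right)} = - \frac{227}{105 Q}$
$\left(j + B{\left(\left(-4 + 0\right) \left(-6\right) \right)}\right) \left(35813 - 46163\right) = \left(6000 - \frac{227}{105 \left(-4 + 0\right) \left(-6\right)}\right) \left(35813 - 46163\right) = \left(6000 - \frac{227}{105 \left(\left(-4\right) \left(-6\right)\right)}\right) \left(-10350\right) = \left(6000 - \frac{227}{105 \cdot 24}\right) \left(-10350\right) = \left(6000 - \frac{227}{2520}\right) \left(-10350\right) = \frac{15119773}{2520} \left(-10350\right) = - \frac{1738773895}{28}$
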